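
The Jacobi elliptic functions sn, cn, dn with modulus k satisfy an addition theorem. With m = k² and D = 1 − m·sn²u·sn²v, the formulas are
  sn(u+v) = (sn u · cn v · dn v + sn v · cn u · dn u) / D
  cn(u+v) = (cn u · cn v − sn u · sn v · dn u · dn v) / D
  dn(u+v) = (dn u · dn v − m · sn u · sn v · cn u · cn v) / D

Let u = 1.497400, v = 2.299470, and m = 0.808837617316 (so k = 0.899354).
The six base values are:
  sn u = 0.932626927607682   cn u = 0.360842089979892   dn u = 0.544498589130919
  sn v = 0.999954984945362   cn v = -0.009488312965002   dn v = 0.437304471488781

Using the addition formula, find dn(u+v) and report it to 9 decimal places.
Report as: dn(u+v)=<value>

m = k² = 0.808837617316
D = 1 − m·sn²u·sn²v = 0.296542050238274
dn(u+v) = (dn u·dn v − m·sn u·sn v·cn u·cn v)/D = 0.2406942605245304/0.296542050238274 = 0.8116699143717748

dn(u+v)=0.811669914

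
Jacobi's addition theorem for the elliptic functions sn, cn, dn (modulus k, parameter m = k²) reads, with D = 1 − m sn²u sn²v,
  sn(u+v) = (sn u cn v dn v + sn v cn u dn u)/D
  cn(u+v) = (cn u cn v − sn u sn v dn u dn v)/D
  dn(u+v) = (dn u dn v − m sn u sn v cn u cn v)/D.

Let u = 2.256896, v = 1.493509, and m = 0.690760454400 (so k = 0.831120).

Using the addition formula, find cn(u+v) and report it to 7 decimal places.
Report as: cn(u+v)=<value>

sn u = 0.9940791415577001, cn u = -0.1086584571945786, dn u = 0.5633783095287968
sn v = 0.9467657772760049, cn v = 0.3219232252866548, dn v = 0.6171111758953109
m = k² = 0.6907604544
D = 1 − m·sn²u·sn²v = 0.3881365781101604
cn(u+v) = (cn u·cn v − sn u·sn v·dn u·dn v)/D = -0.3621900414136797/0.3881365781101604 = -0.9331510139476818

cn(u+v)=-0.9331510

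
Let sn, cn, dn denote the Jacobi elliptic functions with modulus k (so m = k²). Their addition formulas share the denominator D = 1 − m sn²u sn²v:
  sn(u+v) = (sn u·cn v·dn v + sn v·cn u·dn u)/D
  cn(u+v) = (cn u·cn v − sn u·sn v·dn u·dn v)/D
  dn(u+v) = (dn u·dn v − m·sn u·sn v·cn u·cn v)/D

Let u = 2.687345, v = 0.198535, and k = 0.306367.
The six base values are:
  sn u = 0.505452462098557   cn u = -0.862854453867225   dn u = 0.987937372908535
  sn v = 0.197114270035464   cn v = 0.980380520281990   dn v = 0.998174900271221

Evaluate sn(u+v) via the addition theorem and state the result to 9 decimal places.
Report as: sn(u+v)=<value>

sn(u+v)=0.326906625

m = k² = 0.093860738689
D = 1 − m·sn²u·sn²v = 0.9990682900517593
sn(u+v) = (sn u·cn v·dn v + sn v·cn u·dn u)/D = 0.326602042573803/0.9990682900517593 = 0.3269066247282081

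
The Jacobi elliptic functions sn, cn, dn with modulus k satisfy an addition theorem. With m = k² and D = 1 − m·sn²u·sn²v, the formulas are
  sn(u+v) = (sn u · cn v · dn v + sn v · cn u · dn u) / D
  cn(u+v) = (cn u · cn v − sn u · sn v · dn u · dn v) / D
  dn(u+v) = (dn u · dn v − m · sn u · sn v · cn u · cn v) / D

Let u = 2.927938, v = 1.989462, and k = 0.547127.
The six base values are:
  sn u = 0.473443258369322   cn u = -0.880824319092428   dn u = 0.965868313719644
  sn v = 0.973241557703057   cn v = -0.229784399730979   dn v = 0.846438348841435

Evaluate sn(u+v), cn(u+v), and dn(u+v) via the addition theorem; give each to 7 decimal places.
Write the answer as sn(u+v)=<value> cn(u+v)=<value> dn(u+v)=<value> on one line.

sn(u+v)=-0.9825241 cn(u+v)=-0.1861357 dn(u+v)=0.8432220

m = k² = 0.299347954129
D = 1 − m·sn²u·sn²v = 0.9364444533965391
sn(u+v) = (sn u·cn v·dn v + sn v·cn u·dn u)/D = -0.9200792014825881/0.9364444533965391 = -0.9825240548389247
cn(u+v) = (cn u·cn v − sn u·sn v·dn u·dn v)/D = -0.1743057006993918/0.9364444533965391 = -0.1861356539271227
dn(u+v) = (dn u·dn v − m·sn u·sn v·cn u·cn v)/D = 0.7896305970827852/0.9364444533965391 = 0.843222034386288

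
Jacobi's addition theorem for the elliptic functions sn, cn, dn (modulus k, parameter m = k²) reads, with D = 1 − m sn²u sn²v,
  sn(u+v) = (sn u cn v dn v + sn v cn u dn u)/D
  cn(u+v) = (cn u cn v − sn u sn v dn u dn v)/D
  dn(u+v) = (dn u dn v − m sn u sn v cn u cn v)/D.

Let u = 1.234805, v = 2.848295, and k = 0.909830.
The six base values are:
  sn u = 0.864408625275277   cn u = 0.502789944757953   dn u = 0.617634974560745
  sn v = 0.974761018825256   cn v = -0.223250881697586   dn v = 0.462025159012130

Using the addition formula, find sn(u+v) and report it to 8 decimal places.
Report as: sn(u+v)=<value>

sn(u+v)=0.51792585

m = k² = 0.8277906289
D = 1 − m·sn²u·sn²v = 0.4123009408069177
sn(u+v) = (sn u·cn v·dn v + sn v·cn u·dn u)/D = 0.213541315479406/0.4123009408069177 = 0.5179258506213507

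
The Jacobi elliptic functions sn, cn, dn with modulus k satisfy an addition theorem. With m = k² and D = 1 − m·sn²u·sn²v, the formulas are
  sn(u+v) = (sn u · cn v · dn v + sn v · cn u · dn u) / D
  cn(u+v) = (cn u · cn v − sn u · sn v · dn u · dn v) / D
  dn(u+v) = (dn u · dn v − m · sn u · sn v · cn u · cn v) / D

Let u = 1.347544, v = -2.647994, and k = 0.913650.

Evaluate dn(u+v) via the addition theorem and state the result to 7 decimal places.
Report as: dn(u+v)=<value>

sn u = 0.8954282001324681, cn u = 0.4452059505526949, dn u = 0.5750646408517082
sn v = -0.9922001322666106, cn v = -0.1246551143359966, dn v = 0.4221550313071581
m = k² = 0.8347563225
D = 1 − m·sn²u·sn²v = 0.3410995355124935
dn(u+v) = (dn u·dn v − m·sn u·sn v·cn u·cn v)/D = 0.2016078093529308/0.3410995355124935 = 0.5910527232176382

dn(u+v)=0.5910527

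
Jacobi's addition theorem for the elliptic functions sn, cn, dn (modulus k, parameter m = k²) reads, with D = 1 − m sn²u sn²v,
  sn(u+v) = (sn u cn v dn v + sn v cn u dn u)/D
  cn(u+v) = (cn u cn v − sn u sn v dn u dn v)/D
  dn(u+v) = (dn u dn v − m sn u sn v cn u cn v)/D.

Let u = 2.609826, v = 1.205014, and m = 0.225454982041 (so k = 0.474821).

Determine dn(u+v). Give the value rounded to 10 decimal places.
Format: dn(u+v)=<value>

sn u = 0.6610256269207535, cn u = -0.7503633256989742, dn u = 0.9494663477458168
sn v = 0.9151685712788981, cn v = 0.4030713164482688, dn v = 0.9006519287020437
m = k² = 0.225454982041
D = 1 − m·sn²u·sn²v = 0.9174915127852452
dn(u+v) = (dn u·dn v − m·sn u·sn v·cn u·cn v)/D = 0.8963895304299158/0.9174915127852452 = 0.9770003514351106

dn(u+v)=0.9770003514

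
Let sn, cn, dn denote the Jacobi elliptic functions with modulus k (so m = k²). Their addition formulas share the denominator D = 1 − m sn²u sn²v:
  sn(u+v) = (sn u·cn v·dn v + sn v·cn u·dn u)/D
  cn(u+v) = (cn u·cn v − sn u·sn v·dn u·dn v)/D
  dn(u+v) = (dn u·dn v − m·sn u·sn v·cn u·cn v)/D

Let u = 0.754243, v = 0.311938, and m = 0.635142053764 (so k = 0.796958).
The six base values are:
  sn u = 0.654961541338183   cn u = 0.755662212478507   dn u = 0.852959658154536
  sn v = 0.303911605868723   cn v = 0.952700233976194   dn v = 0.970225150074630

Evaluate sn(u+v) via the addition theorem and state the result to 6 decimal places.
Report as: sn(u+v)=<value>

m = k² = 0.635142053764
D = 1 − m·sn²u·sn²v = 0.9748349939820919
sn(u+v) = (sn u·cn v·dn v + sn v·cn u·dn u)/D = 0.8012890807427024/0.9748349939820919 = 0.8219740629842658

sn(u+v)=0.821974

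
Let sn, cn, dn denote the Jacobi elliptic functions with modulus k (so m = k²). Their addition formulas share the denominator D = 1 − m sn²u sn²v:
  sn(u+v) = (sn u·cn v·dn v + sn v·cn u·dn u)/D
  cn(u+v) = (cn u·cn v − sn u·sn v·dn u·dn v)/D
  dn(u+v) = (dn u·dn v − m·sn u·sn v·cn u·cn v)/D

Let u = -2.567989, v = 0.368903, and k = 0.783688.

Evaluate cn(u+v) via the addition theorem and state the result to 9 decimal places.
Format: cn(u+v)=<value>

sn u = -0.9256234319592481, cn u = -0.3784458510909891, dn u = 0.6883275925084133
sn v = 0.3559408606140784, cn v = 0.9345084824362534, dn v = 0.9603066202270691
m = k² = 0.614166881344
D = 1 − m·sn²u·sn²v = 0.9333330224349537
cn(u+v) = (cn u·cn v − sn u·sn v·dn u·dn v)/D = -0.1358812115855752/0.9333330224349537 = -0.1455870609089535

cn(u+v)=-0.145587061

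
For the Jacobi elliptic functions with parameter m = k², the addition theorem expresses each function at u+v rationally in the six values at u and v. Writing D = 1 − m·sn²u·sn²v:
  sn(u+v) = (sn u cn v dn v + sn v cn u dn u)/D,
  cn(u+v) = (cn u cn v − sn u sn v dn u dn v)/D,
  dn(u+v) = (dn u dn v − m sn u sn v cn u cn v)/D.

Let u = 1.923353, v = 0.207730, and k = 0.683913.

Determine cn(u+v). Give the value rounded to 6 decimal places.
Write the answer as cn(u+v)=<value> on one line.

cn(u+v)=-0.221097

sn u = 0.997560778935508, cn u = -0.06980324010805346, dn u = 0.7311238290020932
sn v = 0.2055619516955072, cn v = 0.9786441048793652, dn v = 0.9900684009343216
m = k² = 0.467736991569
D = 1 − m·sn²u·sn²v = 0.9803317412028114
cn(u+v) = (cn u·cn v − sn u·sn v·dn u·dn v)/D = -0.2167481856019777/0.9803317412028114 = -0.2210967741756887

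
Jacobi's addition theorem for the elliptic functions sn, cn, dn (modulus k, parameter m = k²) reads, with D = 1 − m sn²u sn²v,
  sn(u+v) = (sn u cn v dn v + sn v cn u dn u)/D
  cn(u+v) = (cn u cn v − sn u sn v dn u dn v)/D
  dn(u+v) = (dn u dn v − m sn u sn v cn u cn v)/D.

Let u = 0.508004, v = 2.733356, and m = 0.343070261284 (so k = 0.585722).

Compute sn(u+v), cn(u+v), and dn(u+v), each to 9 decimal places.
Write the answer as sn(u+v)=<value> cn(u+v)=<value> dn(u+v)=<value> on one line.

sn u = 0.4802242289987779, cn u = 0.8771457631902062, dn u = 0.9596263571317269
sn v = 0.6634602372958949, cn v = -0.7482115432999379, dn v = 0.9214051815373871
m = k² = 0.343070261284
D = 1 − m·sn²u·sn²v = 0.9651742074558623
sn(u+v) = (sn u·cn v·dn v + sn v·cn u·dn u)/D = 0.2273863793760368/0.9651742074558623 = 0.2355910234851932
cn(u+v) = (cn u·cn v − sn u·sn v·dn u·dn v)/D = -0.9380067618158779/0.9651742074558623 = -0.9718522879806371
dn(u+v) = (dn u·dn v − m·sn u·sn v·cn u·cn v)/D = 0.9559408726137614/0.9651742074558623 = 0.9904335043655597

sn(u+v)=0.235591023 cn(u+v)=-0.971852288 dn(u+v)=0.990433504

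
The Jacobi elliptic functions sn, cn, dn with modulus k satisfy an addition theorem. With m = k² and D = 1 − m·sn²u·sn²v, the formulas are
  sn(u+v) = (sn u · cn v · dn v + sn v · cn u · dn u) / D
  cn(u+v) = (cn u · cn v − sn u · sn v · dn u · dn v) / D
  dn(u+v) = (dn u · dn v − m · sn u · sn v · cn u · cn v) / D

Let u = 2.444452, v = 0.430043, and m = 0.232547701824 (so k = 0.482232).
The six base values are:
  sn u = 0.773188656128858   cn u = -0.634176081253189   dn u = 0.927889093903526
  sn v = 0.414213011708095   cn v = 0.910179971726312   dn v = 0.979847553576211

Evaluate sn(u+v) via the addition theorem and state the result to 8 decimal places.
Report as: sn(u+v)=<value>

m = k² = 0.232547701824
D = 1 − m·sn²u·sn²v = 0.9761476884239874
sn(u+v) = (sn u·cn v·dn v + sn v·cn u·dn u)/D = 0.4458171253934881/0.9761476884239874 = 0.4567107320750511

sn(u+v)=0.45671073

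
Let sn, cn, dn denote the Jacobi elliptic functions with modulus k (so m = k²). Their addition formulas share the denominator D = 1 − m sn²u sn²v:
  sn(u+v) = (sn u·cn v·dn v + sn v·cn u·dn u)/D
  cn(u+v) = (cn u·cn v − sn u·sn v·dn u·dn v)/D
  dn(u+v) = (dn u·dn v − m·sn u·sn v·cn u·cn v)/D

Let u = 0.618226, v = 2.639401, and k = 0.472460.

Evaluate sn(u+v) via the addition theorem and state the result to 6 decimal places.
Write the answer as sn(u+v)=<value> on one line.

sn u = 0.5729555384398064, cn u = 0.8195864511881291, dn u = 0.9626641585732335
sn v = 0.6380384534802397, cn v = -0.7700045012079761, dn v = 0.9534827296166836
m = k² = 0.2232184516
D = 1 − m·sn²u·sn²v = 0.9701691490366217
sn(u+v) = (sn u·cn v·dn v + sn v·cn u·dn u)/D = 0.08274779588246802/0.9701691490366217 = 0.085292132783893

sn(u+v)=0.085292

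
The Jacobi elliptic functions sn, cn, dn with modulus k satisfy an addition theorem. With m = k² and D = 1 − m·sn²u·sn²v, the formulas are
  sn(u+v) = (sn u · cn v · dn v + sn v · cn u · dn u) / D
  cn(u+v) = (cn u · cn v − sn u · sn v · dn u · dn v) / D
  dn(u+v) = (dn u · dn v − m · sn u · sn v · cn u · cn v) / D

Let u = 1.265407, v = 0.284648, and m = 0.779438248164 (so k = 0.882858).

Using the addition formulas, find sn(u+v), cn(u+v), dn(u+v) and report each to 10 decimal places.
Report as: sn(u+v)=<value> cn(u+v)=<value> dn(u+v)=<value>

sn u = 0.8793507222620383, cn u = 0.4761746604526868, dn u = 0.6303121279090543
sn v = 0.2779974538475033, cn v = 0.9605818110157538, dn v = 0.9694137392486271
m = k² = 0.779438248164
D = 1 − m·sn²u·sn²v = 0.9534212746951142
sn(u+v) = (sn u·cn v·dn v + sn v·cn u·dn u)/D = 0.9022902366767196/0.9534212746951142 = 0.9463709911080541
cn(u+v) = (cn u·cn v − sn u·sn v·dn u·dn v)/D = 0.3080332057410789/0.9534212746951142 = 0.3230819511968431
dn(u+v) = (dn u·dn v − m·sn u·sn v·cn u·cn v)/D = 0.5238796438282659/0.9534212746951142 = 0.5494734150921822

sn(u+v)=0.9463709911 cn(u+v)=0.3230819512 dn(u+v)=0.5494734151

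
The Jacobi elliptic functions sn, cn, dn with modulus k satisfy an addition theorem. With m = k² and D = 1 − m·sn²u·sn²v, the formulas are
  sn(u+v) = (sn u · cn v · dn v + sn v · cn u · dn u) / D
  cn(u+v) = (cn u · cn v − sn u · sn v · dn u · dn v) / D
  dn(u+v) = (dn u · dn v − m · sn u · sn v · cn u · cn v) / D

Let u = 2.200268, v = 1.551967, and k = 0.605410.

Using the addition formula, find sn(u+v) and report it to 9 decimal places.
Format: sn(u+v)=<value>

sn(u+v)=-0.239061125

sn u = 0.9363880414545472, cn u = -0.3509664311881083, dn u = 0.823787522288599
sn v = 0.9869077505324642, cn v = 0.1612857462361491, dn v = 0.8018809658201561
m = k² = 0.3665212681
D = 1 − m·sn²u·sn²v = 0.6869858163598858
sn(u+v) = (sn u·cn v·dn v + sn v·cn u·dn u)/D = -0.1642316024052127/0.6869858163598858 = -0.2390611254180217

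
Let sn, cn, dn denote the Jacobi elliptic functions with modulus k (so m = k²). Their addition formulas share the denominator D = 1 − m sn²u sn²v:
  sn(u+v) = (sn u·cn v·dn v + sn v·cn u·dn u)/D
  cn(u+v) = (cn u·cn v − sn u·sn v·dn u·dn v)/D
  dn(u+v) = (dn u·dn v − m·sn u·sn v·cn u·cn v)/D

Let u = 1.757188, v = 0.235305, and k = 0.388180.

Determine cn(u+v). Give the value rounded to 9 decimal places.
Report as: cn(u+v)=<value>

cn(u+v)=-0.324002075

sn u = 0.9937217668399971, cn u = -0.1118796232939419, dn u = 0.9226063099603371
sn v = 0.2328250294504451, cn v = 0.9725186402642365, dn v = 0.9959075326119176
m = k² = 0.1506837124
D = 1 − m·sn²u·sn²v = 0.9919340551127082
cn(u+v) = (cn u·cn v − sn u·sn v·dn u·dn v)/D = -0.3213886924570566/0.9919340551127082 = -0.3240020753401182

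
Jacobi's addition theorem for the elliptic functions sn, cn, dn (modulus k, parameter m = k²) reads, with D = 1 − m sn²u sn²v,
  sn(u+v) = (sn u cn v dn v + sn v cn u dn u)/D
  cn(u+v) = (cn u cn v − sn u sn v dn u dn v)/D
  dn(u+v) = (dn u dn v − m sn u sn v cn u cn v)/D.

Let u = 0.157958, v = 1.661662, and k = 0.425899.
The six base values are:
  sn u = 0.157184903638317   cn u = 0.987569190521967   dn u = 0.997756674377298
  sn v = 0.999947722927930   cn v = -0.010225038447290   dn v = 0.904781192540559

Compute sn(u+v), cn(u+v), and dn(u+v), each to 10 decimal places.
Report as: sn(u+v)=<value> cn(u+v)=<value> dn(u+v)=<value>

m = k² = 0.181389958201
D = 1 − m·sn²u·sn²v = 0.9955188498240084
sn(u+v) = (sn u·cn v·dn v + sn v·cn u·dn u)/D = 0.9838480558925547/0.9955188498240084 = 0.9882766720755544
cn(u+v) = (cn u·cn v − sn u·sn v·dn u·dn v)/D = -0.1519894182874495/0.9955188498240084 = -0.1526735714891976
dn(u+v) = (dn u·dn v − m·sn u·sn v·cn u·cn v)/D = 0.9030393685291712/0.9955188498240084 = 0.9071042388487309

sn(u+v)=0.9882766721 cn(u+v)=-0.1526735715 dn(u+v)=0.9071042388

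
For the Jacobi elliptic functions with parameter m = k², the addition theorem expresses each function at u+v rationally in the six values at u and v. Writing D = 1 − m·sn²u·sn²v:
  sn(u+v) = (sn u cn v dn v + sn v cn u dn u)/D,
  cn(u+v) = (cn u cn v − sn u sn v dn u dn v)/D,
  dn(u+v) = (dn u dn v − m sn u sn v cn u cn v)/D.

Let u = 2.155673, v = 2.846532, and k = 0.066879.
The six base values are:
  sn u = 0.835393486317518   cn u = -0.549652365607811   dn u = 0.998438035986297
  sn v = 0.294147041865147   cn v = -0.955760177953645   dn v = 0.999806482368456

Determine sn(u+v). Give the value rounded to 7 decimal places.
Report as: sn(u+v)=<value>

m = k² = 0.004472800641
D = 1 − m·sn²u·sn²v = 0.9997299210843682
sn(u+v) = (sn u·cn v·dn v + sn v·cn u·dn u)/D = -0.9597073969494954/0.9997299210843682 = -0.9599666637050716

sn(u+v)=-0.9599667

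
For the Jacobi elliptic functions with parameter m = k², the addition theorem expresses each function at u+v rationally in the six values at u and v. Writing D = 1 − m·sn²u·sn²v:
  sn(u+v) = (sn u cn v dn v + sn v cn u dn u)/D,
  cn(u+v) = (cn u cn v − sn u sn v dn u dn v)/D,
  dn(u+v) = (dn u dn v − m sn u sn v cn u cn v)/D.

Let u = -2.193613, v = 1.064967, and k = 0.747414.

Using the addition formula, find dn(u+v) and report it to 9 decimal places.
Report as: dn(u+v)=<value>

dn(u+v)=0.769185851

sn u = -0.9816782461907328, cn u = -0.1905461124134709, dn u = 0.6794518869345903
sn v = 0.8282759445412808, cn v = 0.560320408065108, dn v = 0.7853397227921509
m = k² = 0.558627687396
D = 1 − m·sn²u·sn²v = 0.6306731446791852
dn(u+v) = (dn u·dn v − m·sn u·sn v·cn u·cn v)/D = 0.4851048595070754/0.6306731446791852 = 0.7691858510224684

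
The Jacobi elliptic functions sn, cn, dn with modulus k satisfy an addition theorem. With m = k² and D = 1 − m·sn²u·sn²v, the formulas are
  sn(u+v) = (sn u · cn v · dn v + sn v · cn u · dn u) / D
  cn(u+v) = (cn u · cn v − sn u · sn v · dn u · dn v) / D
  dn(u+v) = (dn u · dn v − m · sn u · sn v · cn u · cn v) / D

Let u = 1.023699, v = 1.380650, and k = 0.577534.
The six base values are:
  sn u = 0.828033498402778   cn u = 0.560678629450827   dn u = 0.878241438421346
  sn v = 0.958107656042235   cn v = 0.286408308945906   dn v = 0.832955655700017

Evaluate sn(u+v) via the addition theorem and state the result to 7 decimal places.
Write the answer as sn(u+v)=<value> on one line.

m = k² = 0.333545521156
D = 1 − m·sn²u·sn²v = 0.7900675627751547
sn(u+v) = (sn u·cn v·dn v + sn v·cn u·dn u)/D = 0.6693231063727706/0.7900675627751547 = 0.8471719861801911

sn(u+v)=0.8471720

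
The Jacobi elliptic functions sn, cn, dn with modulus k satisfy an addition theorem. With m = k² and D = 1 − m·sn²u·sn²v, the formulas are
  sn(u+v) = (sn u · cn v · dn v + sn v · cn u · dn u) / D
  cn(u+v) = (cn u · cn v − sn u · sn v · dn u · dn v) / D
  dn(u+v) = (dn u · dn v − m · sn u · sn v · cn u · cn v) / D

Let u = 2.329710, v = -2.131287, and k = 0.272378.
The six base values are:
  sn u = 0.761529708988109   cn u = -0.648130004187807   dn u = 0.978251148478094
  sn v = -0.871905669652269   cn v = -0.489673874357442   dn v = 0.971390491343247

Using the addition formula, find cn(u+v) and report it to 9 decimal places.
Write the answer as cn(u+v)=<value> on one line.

cn(u+v)=0.980397546

m = k² = 0.074189774884
D = 1 − m·sn²u·sn²v = 0.9672917914383473
cn(u+v) = (cn u·cn v − sn u·sn v·dn u·dn v)/D = 0.948330498386789/0.9672917914383473 = 0.9803975457877471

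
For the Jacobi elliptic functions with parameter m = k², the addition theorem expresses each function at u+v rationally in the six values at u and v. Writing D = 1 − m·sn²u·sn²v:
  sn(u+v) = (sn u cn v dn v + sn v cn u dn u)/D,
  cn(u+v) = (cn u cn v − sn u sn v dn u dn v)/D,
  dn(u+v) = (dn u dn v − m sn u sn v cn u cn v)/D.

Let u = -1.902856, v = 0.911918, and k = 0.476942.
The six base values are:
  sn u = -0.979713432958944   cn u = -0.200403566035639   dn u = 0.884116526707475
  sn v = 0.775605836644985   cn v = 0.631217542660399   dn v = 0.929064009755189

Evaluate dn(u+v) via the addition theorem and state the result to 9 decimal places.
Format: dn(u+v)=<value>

dn(u+v)=0.920428630

m = k² = 0.227473671364
D = 1 − m·sn²u·sn²v = 0.8686556487411717
dn(u+v) = (dn u·dn v − m·sn u·sn v·cn u·cn v)/D = 0.7995355286069471/0.8686556487411717 = 0.9204286298783744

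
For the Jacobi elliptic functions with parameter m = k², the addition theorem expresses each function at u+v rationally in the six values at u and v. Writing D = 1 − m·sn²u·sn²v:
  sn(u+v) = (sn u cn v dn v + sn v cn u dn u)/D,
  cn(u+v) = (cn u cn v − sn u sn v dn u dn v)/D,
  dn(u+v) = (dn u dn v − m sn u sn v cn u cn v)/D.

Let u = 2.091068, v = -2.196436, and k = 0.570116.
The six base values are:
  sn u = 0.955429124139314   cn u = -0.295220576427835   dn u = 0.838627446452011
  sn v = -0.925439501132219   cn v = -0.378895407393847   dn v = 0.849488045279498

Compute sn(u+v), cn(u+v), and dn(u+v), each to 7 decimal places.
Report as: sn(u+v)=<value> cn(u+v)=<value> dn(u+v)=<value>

sn(u+v)=-0.1051103 cn(u+v)=0.9944606 dn(u+v)=0.9982029

m = k² = 0.325032253456
D = 1 − m·sn²u·sn²v = 0.745891334274236
sn(u+v) = (sn u·cn v·dn v + sn v·cn u·dn u)/D = -0.07840083557493751/0.745891334274236 = -0.1051102646891893
cn(u+v) = (cn u·cn v − sn u·sn v·dn u·dn v)/D = 0.7417595240551695/0.745891334274236 = 0.9944605735055405
dn(u+v) = (dn u·dn v − m·sn u·sn v·cn u·cn v)/D = 0.7445508778533848/0.745891334274236 = 0.9982028797503655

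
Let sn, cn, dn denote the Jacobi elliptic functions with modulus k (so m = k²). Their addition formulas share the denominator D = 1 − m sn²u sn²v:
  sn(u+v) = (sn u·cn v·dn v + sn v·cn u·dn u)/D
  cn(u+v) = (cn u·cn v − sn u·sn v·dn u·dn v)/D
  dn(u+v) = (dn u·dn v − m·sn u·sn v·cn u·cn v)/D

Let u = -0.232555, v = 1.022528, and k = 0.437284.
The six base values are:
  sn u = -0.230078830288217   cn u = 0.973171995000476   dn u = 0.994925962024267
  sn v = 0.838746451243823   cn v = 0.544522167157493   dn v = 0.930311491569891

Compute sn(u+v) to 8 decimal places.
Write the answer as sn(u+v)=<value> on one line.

sn(u+v)=0.70053922

m = k² = 0.191217296656
D = 1 − m·sn²u·sn²v = 0.9928789852239761
sn(u+v) = (sn u·cn v·dn v + sn v·cn u·dn u)/D = 0.6955506651143026/0.9928789852239761 = 0.7005392152170474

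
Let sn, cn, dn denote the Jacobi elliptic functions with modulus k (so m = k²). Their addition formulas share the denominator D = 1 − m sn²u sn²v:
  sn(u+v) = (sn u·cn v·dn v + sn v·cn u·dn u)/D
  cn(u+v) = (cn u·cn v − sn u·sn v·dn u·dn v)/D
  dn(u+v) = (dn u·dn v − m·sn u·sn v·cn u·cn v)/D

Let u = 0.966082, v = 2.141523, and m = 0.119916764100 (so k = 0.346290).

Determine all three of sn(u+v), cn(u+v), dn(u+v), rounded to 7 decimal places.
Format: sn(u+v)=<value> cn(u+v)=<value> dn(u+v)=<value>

sn(u+v)=0.1346465 cn(u+v)=-0.9908937 dn(u+v)=0.9989124

sn u = 0.8140936512108768, cn u = 0.5807336110973285, dn u = 0.9594401220048055
sn v = 0.8820961026613653, cn v = -0.4710694913381995, dn v = 0.9522045689850316
m = k² = 0.1199167641
D = 1 − m·sn²u·sn²v = 0.9381612869120167
sn(u+v) = (sn u·cn v·dn v + sn v·cn u·dn u)/D = 0.1263201475808489/0.9381612869120167 = 0.1346465147764039
cn(u+v) = (cn u·cn v − sn u·sn v·dn u·dn v)/D = -0.929618104694376/0.9381612869120167 = -0.9908936956397329
dn(u+v) = (dn u·dn v − m·sn u·sn v·cn u·cn v)/D = 0.9371409258351424/0.9381612869120167 = 0.9989123820273667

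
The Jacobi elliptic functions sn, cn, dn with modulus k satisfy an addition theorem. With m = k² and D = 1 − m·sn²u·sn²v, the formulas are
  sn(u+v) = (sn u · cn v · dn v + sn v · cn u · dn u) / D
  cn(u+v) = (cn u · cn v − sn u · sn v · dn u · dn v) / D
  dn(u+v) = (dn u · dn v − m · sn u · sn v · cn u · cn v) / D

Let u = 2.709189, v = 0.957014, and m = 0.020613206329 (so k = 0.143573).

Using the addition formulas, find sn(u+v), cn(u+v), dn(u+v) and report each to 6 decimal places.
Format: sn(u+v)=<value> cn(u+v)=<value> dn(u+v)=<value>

sn u = 0.4336012787491239, cn u = -0.9011048391098144, dn u = 0.9980603737535907
sn v = 0.8160302212450714, cn v = 0.5780092369631474, dn v = 0.9931130631515921
m = k² = 0.020613206329
D = 1 − m·sn²u·sn²v = 0.9974192903553984
sn(u+v) = (sn u·cn v·dn v + sn v·cn u·dn u)/D = -0.4850030162399852/0.9974192903553984 = -0.4862579067095945
cn(u+v) = (cn u·cn v − sn u·sn v·dn u·dn v)/D = -0.8715602761778345/0.9974192903553984 = -0.873815339852994
dn(u+v) = (dn u·dn v − m·sn u·sn v·cn u·cn v)/D = 0.9949856476376903/0.9974192903553984 = 0.9975600605069099

sn(u+v)=-0.486258 cn(u+v)=-0.873815 dn(u+v)=0.997560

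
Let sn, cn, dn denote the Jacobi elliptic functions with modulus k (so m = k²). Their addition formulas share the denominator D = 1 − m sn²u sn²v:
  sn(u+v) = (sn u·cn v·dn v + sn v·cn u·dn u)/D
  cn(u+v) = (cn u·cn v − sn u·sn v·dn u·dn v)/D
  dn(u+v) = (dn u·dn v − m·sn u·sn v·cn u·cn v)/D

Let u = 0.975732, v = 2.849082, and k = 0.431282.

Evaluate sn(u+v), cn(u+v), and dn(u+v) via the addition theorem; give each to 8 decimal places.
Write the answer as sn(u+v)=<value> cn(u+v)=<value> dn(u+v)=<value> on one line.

sn u = 0.8145821137296993, cn u = 0.5800482566059959, dn u = 0.936257469714926
sn v = 0.4379975419019734, cn v = -0.8989761694771608, dn v = 0.9819962412216267
m = k² = 0.186004163524
D = 1 − m·sn²u·sn²v = 0.9763225051098696
sn(u+v) = (sn u·cn v·dn v + sn v·cn u·dn u)/D = -0.4812406356777885/0.9763225051098696 = -0.4929115462965104
cn(u+v) = (cn u·cn v − sn u·sn v·dn u·dn v)/D = -0.8494781248251479/0.9763225051098696 = -0.870079425987986
dn(u+v) = (dn u·dn v − m·sn u·sn v·cn u·cn v)/D = 0.9540065280433605/0.9763225051098696 = 0.9771428222234846

sn(u+v)=-0.49291155 cn(u+v)=-0.87007943 dn(u+v)=0.97714282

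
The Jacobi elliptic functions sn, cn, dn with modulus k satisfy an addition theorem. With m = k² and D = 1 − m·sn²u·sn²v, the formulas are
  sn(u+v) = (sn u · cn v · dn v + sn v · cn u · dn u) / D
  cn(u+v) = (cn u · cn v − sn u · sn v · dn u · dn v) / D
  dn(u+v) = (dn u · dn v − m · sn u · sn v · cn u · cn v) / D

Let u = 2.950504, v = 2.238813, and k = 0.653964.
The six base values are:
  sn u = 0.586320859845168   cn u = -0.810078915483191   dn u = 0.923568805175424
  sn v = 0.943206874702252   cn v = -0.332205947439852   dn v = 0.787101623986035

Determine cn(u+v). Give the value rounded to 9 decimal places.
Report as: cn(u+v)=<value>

cn(u+v)=-0.152900778

m = k² = 0.427668913296
D = 1 − m·sn²u·sn²v = 0.8692046545322432
cn(u+v) = (cn u·cn v − sn u·sn v·dn u·dn v)/D = -0.1329020675993618/0.8692046545322432 = -0.1529007776320321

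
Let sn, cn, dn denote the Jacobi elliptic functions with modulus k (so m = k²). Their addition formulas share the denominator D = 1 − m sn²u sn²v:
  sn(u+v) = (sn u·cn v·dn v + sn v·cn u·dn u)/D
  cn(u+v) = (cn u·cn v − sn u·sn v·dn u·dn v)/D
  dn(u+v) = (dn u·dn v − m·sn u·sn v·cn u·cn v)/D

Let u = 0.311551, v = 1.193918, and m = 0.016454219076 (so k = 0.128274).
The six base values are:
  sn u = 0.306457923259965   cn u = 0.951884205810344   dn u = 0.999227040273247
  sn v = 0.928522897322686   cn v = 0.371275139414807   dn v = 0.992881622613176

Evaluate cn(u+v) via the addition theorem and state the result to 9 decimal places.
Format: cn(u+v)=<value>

cn(u+v)=0.071196538

m = k² = 0.016454219076
D = 1 − m·sn²u·sn²v = 0.9986676932766064
cn(u+v) = (cn u·cn v − sn u·sn v·dn u·dn v)/D = 0.07110168195070251/0.9986676932766064 = 0.07119653757639788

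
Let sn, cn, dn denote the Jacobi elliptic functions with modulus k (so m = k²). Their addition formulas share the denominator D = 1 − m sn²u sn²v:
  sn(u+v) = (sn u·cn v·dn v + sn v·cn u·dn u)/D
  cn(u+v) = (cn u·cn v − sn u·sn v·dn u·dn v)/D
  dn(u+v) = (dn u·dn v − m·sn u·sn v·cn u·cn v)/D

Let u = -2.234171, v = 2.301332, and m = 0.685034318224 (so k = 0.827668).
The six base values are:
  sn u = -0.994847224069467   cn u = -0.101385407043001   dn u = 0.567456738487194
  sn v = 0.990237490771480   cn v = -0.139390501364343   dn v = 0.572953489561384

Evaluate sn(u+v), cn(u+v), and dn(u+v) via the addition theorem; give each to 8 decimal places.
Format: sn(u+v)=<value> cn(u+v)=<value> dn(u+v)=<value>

sn(u+v)=0.06707605 cn(u+v)=0.99774787 dn(u+v)=0.99845776

m = k² = 0.685034318224
D = 1 − m·sn²u·sn²v = 0.3351803557792934
sn(u+v) = (sn u·cn v·dn v + sn v·cn u·dn u)/D = 0.02248257409279321/0.3351803557792934 = 0.06707604937205012
cn(u+v) = (cn u·cn v − sn u·sn v·dn u·dn v)/D = 0.3344254846187649/0.3351803557792934 = 0.9977478657459701
dn(u+v) = (dn u·dn v − m·sn u·sn v·cn u·cn v)/D = 0.3346634268174737/0.3351803557792934 = 0.9984577587770087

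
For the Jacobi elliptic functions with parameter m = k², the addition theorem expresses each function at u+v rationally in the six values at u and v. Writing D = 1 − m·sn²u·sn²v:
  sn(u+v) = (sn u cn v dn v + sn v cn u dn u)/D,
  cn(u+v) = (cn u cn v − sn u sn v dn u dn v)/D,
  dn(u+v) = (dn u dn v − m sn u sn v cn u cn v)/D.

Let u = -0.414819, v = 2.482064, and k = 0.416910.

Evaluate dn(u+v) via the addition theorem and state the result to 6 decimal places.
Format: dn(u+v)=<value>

dn(u+v)=0.922282

sn u = -0.4011974699783087, cn u = 0.9159915884346341, dn u = 0.9859122727091294
sn v = 0.7157754164228902, cn v = -0.6983305472658619, dn v = 0.9544365495211409
m = k² = 0.1738139481
D = 1 − m·sn²u·sn²v = 0.9856664240392774
dn(u+v) = (dn u·dn v − m·sn u·sn v·cn u·cn v)/D = 0.9090626783552089/0.9856664240392774 = 0.9222822814942351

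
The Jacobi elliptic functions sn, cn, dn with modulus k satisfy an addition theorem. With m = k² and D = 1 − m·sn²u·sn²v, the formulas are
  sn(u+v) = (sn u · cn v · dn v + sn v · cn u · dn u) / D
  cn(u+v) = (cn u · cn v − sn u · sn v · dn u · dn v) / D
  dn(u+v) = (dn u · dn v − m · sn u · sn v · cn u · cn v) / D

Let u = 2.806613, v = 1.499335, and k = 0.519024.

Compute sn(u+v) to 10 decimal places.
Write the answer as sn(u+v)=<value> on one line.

sn u = 0.5461696783011027, cn u = -0.8376745683763295, dn u = 0.9589795760931739
sn v = 0.9857970665994795, cn v = 0.1679408928279868, dn v = 0.8591925781539459
m = k² = 0.269385912576
D = 1 − m·sn²u·sn²v = 0.9219082607949746
sn(u+v) = (sn u·cn v·dn v + sn v·cn u·dn u)/D = -0.7130946322617332/0.9219082607949746 = -0.7734984733153617

sn(u+v)=-0.7734984733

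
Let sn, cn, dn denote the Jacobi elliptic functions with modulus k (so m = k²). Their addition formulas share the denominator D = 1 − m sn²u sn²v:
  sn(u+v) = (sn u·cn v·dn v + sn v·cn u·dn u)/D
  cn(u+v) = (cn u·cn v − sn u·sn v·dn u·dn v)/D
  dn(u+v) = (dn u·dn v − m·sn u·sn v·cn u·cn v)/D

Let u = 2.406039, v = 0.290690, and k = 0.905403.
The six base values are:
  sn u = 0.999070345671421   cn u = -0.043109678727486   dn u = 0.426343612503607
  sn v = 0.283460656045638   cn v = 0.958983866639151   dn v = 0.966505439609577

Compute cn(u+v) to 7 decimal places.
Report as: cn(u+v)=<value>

cn(u+v)=-0.1691579

m = k² = 0.819754592409
D = 1 − m·sn²u·sn²v = 0.9342551753893119
cn(u+v) = (cn u·cn v − sn u·sn v·dn u·dn v)/D = -0.1580366668110551/0.9342551753893119 = -0.1691579249161772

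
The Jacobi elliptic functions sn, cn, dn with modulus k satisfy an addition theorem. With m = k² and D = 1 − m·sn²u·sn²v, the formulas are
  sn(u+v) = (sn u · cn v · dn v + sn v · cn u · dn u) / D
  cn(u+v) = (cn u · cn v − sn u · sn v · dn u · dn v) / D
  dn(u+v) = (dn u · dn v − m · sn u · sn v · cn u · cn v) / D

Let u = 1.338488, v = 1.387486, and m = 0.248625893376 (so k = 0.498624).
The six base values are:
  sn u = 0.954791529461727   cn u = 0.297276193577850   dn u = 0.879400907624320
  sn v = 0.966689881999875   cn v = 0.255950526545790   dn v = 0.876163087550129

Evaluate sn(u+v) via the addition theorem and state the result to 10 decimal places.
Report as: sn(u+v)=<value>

m = k² = 0.248625893376
D = 1 − m·sn²u·sn²v = 0.7881942150516406
sn(u+v) = (sn u·cn v·dn v + sn v·cn u·dn u)/D = 0.4668330633669245/0.7881942150516406 = 0.5922817681887435

sn(u+v)=0.5922817682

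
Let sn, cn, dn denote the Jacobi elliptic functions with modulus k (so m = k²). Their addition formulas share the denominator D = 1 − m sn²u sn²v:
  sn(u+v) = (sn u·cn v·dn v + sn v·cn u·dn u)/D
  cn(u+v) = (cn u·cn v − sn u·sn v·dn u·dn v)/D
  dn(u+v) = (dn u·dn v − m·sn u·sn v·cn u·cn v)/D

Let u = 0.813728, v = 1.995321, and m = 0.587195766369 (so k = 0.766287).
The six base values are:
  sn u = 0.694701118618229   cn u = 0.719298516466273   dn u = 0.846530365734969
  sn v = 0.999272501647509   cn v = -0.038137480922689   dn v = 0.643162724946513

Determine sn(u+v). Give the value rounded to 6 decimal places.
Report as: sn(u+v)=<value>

m = k² = 0.587195766369
D = 1 − m·sn²u·sn²v = 0.7170258363188426
sn(u+v) = (sn u·cn v·dn v + sn v·cn u·dn u)/D = 0.5914250064911301/0.7170258363188426 = 0.8248308171536219

sn(u+v)=0.824831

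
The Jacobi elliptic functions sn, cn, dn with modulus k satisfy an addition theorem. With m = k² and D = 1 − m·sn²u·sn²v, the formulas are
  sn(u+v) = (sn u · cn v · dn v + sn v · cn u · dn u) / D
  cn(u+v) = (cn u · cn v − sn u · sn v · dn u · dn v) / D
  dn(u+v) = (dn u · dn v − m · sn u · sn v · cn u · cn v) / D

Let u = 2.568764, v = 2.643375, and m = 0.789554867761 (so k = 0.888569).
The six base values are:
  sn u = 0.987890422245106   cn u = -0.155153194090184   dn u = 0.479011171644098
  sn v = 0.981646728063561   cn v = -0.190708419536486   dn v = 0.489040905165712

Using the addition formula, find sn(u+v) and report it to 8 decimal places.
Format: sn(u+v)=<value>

m = k² = 0.789554867761
D = 1 − m·sn²u·sn²v = 0.257476313961184
sn(u+v) = (sn u·cn v·dn v + sn v·cn u·dn u)/D = -0.1650909238478465/0.257476313961184 = -0.6411887808551388

sn(u+v)=-0.64118878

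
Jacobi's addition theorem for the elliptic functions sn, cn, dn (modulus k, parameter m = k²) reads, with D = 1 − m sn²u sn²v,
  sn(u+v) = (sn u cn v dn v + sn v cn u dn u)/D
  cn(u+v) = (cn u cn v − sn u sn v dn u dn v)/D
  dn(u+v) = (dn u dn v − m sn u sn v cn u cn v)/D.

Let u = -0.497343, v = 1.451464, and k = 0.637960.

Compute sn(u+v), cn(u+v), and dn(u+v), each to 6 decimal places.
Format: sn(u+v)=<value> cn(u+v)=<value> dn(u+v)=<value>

sn(u+v)=0.786641 cn(u+v)=0.617410 dn(u+v)=0.864957

sn u = -0.4701259981252008, cn u = 0.8825993121948281, dn u = 0.9539638592694214
sn v = 0.9672288314365527, cn v = 0.2539062575792112, dn v = 0.7869213546564345
m = k² = 0.4069929616
D = 1 − m·sn²u·sn²v = 0.9158461667777172
sn(u+v) = (sn u·cn v·dn v + sn v·cn u·dn u)/D = 0.7204424004804363/0.9158461667777172 = 0.7866412795231943
cn(u+v) = (cn u·cn v − sn u·sn v·dn u·dn v)/D = 0.5654528705307145/0.9158461667777172 = 0.6174103152281404
dn(u+v) = (dn u·dn v − m·sn u·sn v·cn u·cn v)/D = 0.7921677175083318/0.9158461667777172 = 0.864957179758112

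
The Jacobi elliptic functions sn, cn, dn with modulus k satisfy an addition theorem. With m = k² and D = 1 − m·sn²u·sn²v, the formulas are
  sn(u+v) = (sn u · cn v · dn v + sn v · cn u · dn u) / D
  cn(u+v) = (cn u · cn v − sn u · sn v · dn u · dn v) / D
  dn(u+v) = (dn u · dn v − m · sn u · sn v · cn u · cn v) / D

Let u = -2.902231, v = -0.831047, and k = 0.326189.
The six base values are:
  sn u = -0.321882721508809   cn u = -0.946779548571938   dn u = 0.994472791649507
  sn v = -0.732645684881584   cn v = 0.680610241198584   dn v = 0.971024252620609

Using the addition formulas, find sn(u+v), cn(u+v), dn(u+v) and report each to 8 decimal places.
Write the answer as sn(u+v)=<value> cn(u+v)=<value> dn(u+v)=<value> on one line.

m = k² = 0.106399263721
D = 1 − m·sn²u·sn²v = 0.9940827224000069
sn(u+v) = (sn u·cn v·dn v + sn v·cn u·dn u)/D = 0.4770912146038728/0.9940827224000069 = 0.4799311001523444
cn(u+v) = (cn u·cn v − sn u·sn v·dn u·dn v)/D = -0.8721149189883238/0.9940827224000069 = -0.8773061832145949
dn(u+v) = (dn u·dn v − m·sn u·sn v·cn u·cn v)/D = 0.9818259933841414/0.9940827224000069 = 0.9876703128022644

sn(u+v)=0.47993110 cn(u+v)=-0.87730618 dn(u+v)=0.98767031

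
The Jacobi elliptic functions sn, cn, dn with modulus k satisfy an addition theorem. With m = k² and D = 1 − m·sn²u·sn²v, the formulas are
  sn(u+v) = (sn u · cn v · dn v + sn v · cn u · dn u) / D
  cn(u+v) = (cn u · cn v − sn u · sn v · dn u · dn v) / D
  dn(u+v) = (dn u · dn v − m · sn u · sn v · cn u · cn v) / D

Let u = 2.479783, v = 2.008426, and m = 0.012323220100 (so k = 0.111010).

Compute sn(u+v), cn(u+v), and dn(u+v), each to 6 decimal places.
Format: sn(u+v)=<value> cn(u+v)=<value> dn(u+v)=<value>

sn(u+v)=-0.971964 cn(u+v)=-0.235129 dn(u+v)=0.994162

sn u = 0.6217599222736564, cn u = -0.7832078900612894, dn u = 0.9976151677960289
sn v = 0.908865170093149, cn v = -0.4170900413478501, dn v = 0.9948972699860698
m = k² = 0.0123232201
D = 1 − m·sn²u·sn²v = 0.9960647839973656
sn(u+v) = (sn u·cn v·dn v + sn v·cn u·dn u)/D = -0.9681393575931943/0.9960647839973656 = -0.9719642468513924
cn(u+v) = (cn u·cn v − sn u·sn v·dn u·dn v)/D = -0.2342034120134797/0.9960647839973656 = -0.2351286942136276
dn(u+v) = (dn u·dn v − m·sn u·sn v·cn u·cn v)/D = 0.9902497543196971/0.9960647839973656 = 0.9941619965176041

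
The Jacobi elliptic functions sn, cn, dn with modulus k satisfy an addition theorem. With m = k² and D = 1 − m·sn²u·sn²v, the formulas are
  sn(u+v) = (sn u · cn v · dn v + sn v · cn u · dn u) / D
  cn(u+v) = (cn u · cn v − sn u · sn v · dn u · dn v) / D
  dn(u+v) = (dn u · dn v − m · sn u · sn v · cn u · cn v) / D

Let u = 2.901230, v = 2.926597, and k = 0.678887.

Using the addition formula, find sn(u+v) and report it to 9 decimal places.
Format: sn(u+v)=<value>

sn u = 0.6558462817990592, cn u = -0.7548944659025849, dn u = 0.8954085277844395
sn v = 0.6384756670549314, cn v = -0.7696420093645879, dn v = 0.9011762557951782
m = k² = 0.460887558769
D = 1 − m·sn²u·sn²v = 0.9191857759374135
sn(u+v) = (sn u·cn v·dn v + sn v·cn u·dn u)/D = -0.8864544671780791/0.9191857759374135 = -0.9643909755610023

sn(u+v)=-0.964390976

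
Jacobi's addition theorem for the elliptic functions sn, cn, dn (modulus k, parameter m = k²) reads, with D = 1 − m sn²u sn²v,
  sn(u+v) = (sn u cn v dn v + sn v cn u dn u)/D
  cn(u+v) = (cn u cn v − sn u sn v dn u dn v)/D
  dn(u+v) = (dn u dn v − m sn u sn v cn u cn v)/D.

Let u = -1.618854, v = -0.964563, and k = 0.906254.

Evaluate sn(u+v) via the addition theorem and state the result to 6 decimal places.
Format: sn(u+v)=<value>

sn(u+v)=-0.993116

sn u = -0.9521639548116678, cn u = 0.3055876358058425, dn u = 0.5053706171374589
sn v = -0.7604347873979375, cn v = 0.6494143008242531, dn v = 0.7246215004518716
m = k² = 0.821296312516
D = 1 − m·sn²u·sn²v = 0.5694264984661551
sn(u+v) = (sn u·cn v·dn v + sn v·cn u·dn u)/D = -0.5655066553289977/0.5694264984661551 = -0.9931161560838561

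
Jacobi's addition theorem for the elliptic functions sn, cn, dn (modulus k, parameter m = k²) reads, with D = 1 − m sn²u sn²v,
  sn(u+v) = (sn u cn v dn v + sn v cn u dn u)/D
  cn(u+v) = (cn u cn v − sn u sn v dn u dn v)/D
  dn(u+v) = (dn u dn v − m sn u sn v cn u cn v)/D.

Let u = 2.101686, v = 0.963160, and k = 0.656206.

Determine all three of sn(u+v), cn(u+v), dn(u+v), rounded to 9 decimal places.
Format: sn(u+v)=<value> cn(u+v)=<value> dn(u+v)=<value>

sn u = 0.9737550116170177, cn u = -0.2275987200112112, dn u = 0.7692201242989217
sn v = 0.7896751416170243, cn v = 0.6135251997368427, dn v = 0.8552657912658031
m = k² = 0.430606314436
D = 1 − m·sn²u·sn²v = 0.7453892479340902
sn(u+v) = (sn u·cn v·dn v + sn v·cn u·dn u)/D = 0.3727044550644977/0.7453892479340902 = 0.5000131892128573
cn(u+v) = (cn u·cn v − sn u·sn v·dn u·dn v)/D = -0.6455203483321223/0.7453892479340902 = -0.866017788854933
dn(u+v) = (dn u·dn v − m·sn u·sn v·cn u·cn v)/D = 0.7041237149713134/0.7453892479340902 = 0.9446389479360646

sn(u+v)=0.500013189 cn(u+v)=-0.866017789 dn(u+v)=0.944638948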